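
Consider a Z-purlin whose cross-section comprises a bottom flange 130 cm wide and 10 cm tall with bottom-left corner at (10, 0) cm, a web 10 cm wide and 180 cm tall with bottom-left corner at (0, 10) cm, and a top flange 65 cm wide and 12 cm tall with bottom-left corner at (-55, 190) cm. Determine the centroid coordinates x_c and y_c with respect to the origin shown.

x_c = 22.93 cm, y_c = 87.47 cm

Part | A | x̄ᵢ | ȳᵢ | A·x̄ᵢ | A·ȳᵢ
bottom flange | 1300.00 | 75.00 | 5.00 | 97500.00 | 6500.00
web | 1800.00 | 5.00 | 100.00 | 9000.00 | 180000.00
top flange | 780.00 | -22.50 | 196.00 | -17550.00 | 152880.00
Σ | 3880.00 |  |  | 88950.00 | 339380.00
x_c = 88950.00 / 3880.00 = 22.93 cm
y_c = 339380.00 / 3880.00 = 87.47 cm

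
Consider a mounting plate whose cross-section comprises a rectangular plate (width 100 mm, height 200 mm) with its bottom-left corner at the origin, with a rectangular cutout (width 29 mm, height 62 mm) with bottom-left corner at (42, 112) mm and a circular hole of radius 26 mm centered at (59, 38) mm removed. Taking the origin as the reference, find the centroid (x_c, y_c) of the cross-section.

x_c = 48.08 mm, y_c = 103.38 mm

plate: A = 100 × 200 = 20000.00, centroid at (50.00, 100.00).
hole 1: A = −(29 × 62) = -1798.00, centroid at (56.50, 143.00).
hole 2: A = −π·26² = -2123.72, centroid at (59.00, 38.00).
ΣA = 16078.28 mm²
ΣAx_c = (20000.00)(50.00) + (-1798.00)(56.50) + (-2123.72)(59.00) = 773113.72 mm³
ΣAy_c = (20000.00)(100.00) + (-1798.00)(143.00) + (-2123.72)(38.00) = 1662184.77 mm³
x_c = 773113.72 / 16078.28 = 48.08 mm
y_c = 1662184.77 / 16078.28 = 103.38 mm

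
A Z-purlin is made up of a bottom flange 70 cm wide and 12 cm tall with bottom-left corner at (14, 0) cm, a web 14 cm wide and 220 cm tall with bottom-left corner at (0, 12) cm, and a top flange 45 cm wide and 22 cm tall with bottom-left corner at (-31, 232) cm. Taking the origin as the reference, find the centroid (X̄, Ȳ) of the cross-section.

X̄ = 11.06 cm, Ȳ = 126.55 cm

bottom flange: A = 70 × 12 = 840.00, centroid at (49.00, 6.00).
web: A = 14 × 220 = 3080.00, centroid at (7.00, 122.00).
top flange: A = 45 × 22 = 990.00, centroid at (-8.50, 243.00).
ΣA = 4910.00 cm²
ΣAX̄ = (840.00)(49.00) + (3080.00)(7.00) + (990.00)(-8.50) = 54305.00 cm³
ΣAȲ = (840.00)(6.00) + (3080.00)(122.00) + (990.00)(243.00) = 621370.00 cm³
X̄ = 54305.00 / 4910.00 = 11.06 cm
Ȳ = 621370.00 / 4910.00 = 126.55 cm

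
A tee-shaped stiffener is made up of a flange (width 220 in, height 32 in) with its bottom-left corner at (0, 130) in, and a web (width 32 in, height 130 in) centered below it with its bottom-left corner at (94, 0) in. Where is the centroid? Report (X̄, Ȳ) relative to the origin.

web: A = 32 × 130 = 4160.00, centroid at (110.00, 65.00).
flange: A = 220 × 32 = 7040.00, centroid at (110.00, 146.00).
ΣA = 11200.00 in², ΣAX̄ = 1232000.00 in³, ΣAȲ = 1298240.00 in³.
X̄ = 1232000.00/11200.00 = 110.00 in; Ȳ = 1298240.00/11200.00 = 115.91 in.

X̄ = 110.00 in, Ȳ = 115.91 in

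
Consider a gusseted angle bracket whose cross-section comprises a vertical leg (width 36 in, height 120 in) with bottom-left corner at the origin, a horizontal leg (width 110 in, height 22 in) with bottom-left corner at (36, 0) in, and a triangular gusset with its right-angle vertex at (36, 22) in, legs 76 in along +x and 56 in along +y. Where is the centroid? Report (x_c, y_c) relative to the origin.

x_c = 48.32 in, y_c = 41.99 in

Part | A | x̄ᵢ | ȳᵢ | A·x̄ᵢ | A·ȳᵢ
vertical leg | 4320.00 | 18.00 | 60.00 | 77760.00 | 259200.00
horizontal leg | 2420.00 | 91.00 | 11.00 | 220220.00 | 26620.00
gusset | 2128.00 | 61.33 | 40.67 | 130517.33 | 86538.67
Σ | 8868.00 |  |  | 428497.33 | 372358.67
x_c = 428497.33 / 8868.00 = 48.32 in
y_c = 372358.67 / 8868.00 = 41.99 in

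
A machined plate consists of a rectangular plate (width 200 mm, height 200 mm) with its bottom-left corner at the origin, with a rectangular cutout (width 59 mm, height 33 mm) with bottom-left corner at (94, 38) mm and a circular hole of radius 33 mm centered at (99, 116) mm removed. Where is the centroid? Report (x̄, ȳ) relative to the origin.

plate: A = 200 × 200 = 40000.00, centroid at (100.00, 100.00).
hole 1: A = −(59 × 33) = -1947.00, centroid at (123.50, 54.50).
hole 2: A = −π·33² = -3421.19, centroid at (99.00, 116.00).
ΣA = 34631.81 mm²
ΣAx̄ = (40000.00)(100.00) + (-1947.00)(123.50) + (-3421.19)(99.00) = 3420847.25 mm³
ΣAȳ = (40000.00)(100.00) + (-1947.00)(54.50) + (-3421.19)(116.00) = 3497029.95 mm³
x̄ = 3420847.25 / 34631.81 = 98.78 mm
ȳ = 3497029.95 / 34631.81 = 100.98 mm

x̄ = 98.78 mm, ȳ = 100.98 mm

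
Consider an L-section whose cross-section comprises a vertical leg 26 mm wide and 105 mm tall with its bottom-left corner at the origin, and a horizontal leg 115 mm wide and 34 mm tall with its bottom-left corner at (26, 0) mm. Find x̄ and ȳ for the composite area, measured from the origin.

x̄ = 54.51 mm, ȳ = 31.60 mm

Part | A | x̄ᵢ | ȳᵢ | A·x̄ᵢ | A·ȳᵢ
vertical leg | 2730.00 | 13.00 | 52.50 | 35490.00 | 143325.00
horizontal leg | 3910.00 | 83.50 | 17.00 | 326485.00 | 66470.00
Σ | 6640.00 |  |  | 361975.00 | 209795.00
x̄ = 361975.00 / 6640.00 = 54.51 mm
ȳ = 209795.00 / 6640.00 = 31.60 mm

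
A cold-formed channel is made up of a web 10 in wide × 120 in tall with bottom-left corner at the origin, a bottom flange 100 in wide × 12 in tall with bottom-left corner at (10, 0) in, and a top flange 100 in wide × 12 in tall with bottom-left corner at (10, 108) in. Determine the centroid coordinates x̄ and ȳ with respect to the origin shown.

web: A = 10 × 120 = 1200.00, centroid at (5.00, 60.00).
bottom flange: A = 100 × 12 = 1200.00, centroid at (60.00, 6.00).
top flange: A = 100 × 12 = 1200.00, centroid at (60.00, 114.00).
ΣA = 3600.00 in²
ΣAx̄ = (1200.00)(5.00) + (1200.00)(60.00) + (1200.00)(60.00) = 150000.00 in³
ΣAȳ = (1200.00)(60.00) + (1200.00)(6.00) + (1200.00)(114.00) = 216000.00 in³
x̄ = 150000.00 / 3600.00 = 41.67 in
ȳ = 216000.00 / 3600.00 = 60.00 in

x̄ = 41.67 in, ȳ = 60.00 in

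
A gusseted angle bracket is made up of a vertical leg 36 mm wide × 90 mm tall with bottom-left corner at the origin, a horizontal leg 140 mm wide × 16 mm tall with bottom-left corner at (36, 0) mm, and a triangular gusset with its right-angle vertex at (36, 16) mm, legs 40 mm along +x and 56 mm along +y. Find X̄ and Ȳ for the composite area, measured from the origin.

X̄ = 53.18 mm, Ȳ = 30.69 mm

vertical leg: A = 36 × 90 = 3240.00, centroid at (18.00, 45.00).
horizontal leg: A = 140 × 16 = 2240.00, centroid at (106.00, 8.00).
gusset: A = ½·40·56 = 1120.00, centroid at (49.33, 34.67).
ΣA = 6600.00 mm²
ΣAX̄ = (3240.00)(18.00) + (2240.00)(106.00) + (1120.00)(49.33) = 351013.33 mm³
ΣAȲ = (3240.00)(45.00) + (2240.00)(8.00) + (1120.00)(34.67) = 202546.67 mm³
X̄ = 351013.33 / 6600.00 = 53.18 mm
Ȳ = 202546.67 / 6600.00 = 30.69 mm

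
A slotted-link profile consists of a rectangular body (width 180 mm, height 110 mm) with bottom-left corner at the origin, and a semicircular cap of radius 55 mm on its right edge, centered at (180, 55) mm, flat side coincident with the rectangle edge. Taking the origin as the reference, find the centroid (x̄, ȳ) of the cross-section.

x̄ = 111.94 mm, ȳ = 55.00 mm

rectangular body: A = 180 × 110 = 19800.00, centroid at (90.00, 55.00).
semicircular end: A = ½π·55² = 4751.66, centroid at (203.34, 55.00).
ΣA = 24551.66 mm²
ΣAx̄ = (19800.00)(90.00) + (4751.66)(203.34) = 2748215.27 mm³
ΣAȳ = (19800.00)(55.00) + (4751.66)(55.00) = 1350341.24 mm³
x̄ = 2748215.27 / 24551.66 = 111.94 mm
ȳ = 1350341.24 / 24551.66 = 55.00 mm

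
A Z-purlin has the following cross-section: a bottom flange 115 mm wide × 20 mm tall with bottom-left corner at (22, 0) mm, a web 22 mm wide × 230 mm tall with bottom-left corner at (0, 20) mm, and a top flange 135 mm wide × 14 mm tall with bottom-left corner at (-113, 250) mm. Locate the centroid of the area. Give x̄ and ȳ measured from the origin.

x̄ = 16.49 mm, ȳ = 128.85 mm

bottom flange: A = 115 × 20 = 2300.00, centroid at (79.50, 10.00).
web: A = 22 × 230 = 5060.00, centroid at (11.00, 135.00).
top flange: A = 135 × 14 = 1890.00, centroid at (-45.50, 257.00).
ΣA = 9250.00 mm², ΣAx̄ = 152515.00 mm³, ΣAȳ = 1191830.00 mm³.
x̄ = 152515.00/9250.00 = 16.49 mm; ȳ = 1191830.00/9250.00 = 128.85 mm.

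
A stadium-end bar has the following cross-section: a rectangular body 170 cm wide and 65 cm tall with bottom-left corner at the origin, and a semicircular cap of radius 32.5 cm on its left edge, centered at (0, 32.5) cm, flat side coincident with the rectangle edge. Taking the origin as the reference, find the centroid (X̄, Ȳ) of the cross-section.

rectangular body: A = 170 × 65 = 11050.00, centroid at (85.00, 32.50).
semicircular end: A = ½π·32.5² = 1659.15, centroid at (-13.79, 32.50).
ΣA = 12709.15 cm²
ΣAX̄ = (11050.00)(85.00) + (1659.15)(-13.79) = 916364.58 cm³
ΣAȲ = (11050.00)(32.50) + (1659.15)(32.50) = 413047.49 cm³
X̄ = 916364.58 / 12709.15 = 72.10 cm
Ȳ = 413047.49 / 12709.15 = 32.50 cm

X̄ = 72.10 cm, Ȳ = 32.50 cm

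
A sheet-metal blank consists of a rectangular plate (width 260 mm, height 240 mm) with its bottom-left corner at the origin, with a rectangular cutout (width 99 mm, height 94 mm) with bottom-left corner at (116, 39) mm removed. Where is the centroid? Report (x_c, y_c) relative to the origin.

plate: A = 260 × 240 = 62400.00, centroid at (130.00, 120.00).
hole: A = −(99 × 94) = -9306.00, centroid at (165.50, 86.00).
ΣA = 53094.00 mm², ΣAx_c = 6571857.00 mm³, ΣAy_c = 6687684.00 mm³.
x_c = 6571857.00/53094.00 = 123.78 mm; y_c = 6687684.00/53094.00 = 125.96 mm.

x_c = 123.78 mm, y_c = 125.96 mm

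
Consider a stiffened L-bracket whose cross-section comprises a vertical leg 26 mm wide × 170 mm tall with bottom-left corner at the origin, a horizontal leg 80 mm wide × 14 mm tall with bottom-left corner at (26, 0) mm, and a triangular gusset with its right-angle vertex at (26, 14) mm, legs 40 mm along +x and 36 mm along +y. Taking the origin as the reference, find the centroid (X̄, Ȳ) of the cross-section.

X̄ = 25.51 mm, Ȳ = 64.26 mm

vertical leg: A = 26 × 170 = 4420.00, centroid at (13.00, 85.00).
horizontal leg: A = 80 × 14 = 1120.00, centroid at (66.00, 7.00).
gusset: A = ½·40·36 = 720.00, centroid at (39.33, 26.00).
ΣA = 6260.00 mm²
ΣAX̄ = (4420.00)(13.00) + (1120.00)(66.00) + (720.00)(39.33) = 159700.00 mm³
ΣAȲ = (4420.00)(85.00) + (1120.00)(7.00) + (720.00)(26.00) = 402260.00 mm³
X̄ = 159700.00 / 6260.00 = 25.51 mm
Ȳ = 402260.00 / 6260.00 = 64.26 mm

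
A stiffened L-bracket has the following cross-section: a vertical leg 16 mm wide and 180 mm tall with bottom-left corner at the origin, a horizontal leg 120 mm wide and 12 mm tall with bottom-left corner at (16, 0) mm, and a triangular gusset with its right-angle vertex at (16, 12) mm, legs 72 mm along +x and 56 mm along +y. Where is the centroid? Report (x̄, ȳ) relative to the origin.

x̄ = 33.64 mm, ȳ = 52.03 mm

vertical leg: A = 16 × 180 = 2880.00, centroid at (8.00, 90.00).
horizontal leg: A = 120 × 12 = 1440.00, centroid at (76.00, 6.00).
gusset: A = ½·72·56 = 2016.00, centroid at (40.00, 30.67).
ΣA = 6336.00 mm², ΣAx̄ = 213120.00 mm³, ΣAȳ = 329664.00 mm³.
x̄ = 213120.00/6336.00 = 33.64 mm; ȳ = 329664.00/6336.00 = 52.03 mm.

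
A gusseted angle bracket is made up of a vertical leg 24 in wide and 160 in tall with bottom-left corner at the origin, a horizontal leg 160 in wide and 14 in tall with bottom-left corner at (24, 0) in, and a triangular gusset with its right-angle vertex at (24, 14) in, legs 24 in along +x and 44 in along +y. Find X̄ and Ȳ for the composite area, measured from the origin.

Part | A | x̄ᵢ | ȳᵢ | A·x̄ᵢ | A·ȳᵢ
vertical leg | 3840.00 | 12.00 | 80.00 | 46080.00 | 307200.00
horizontal leg | 2240.00 | 104.00 | 7.00 | 232960.00 | 15680.00
gusset | 528.00 | 32.00 | 28.67 | 16896.00 | 15136.00
Σ | 6608.00 |  |  | 295936.00 | 338016.00
X̄ = 295936.00 / 6608.00 = 44.78 in
Ȳ = 338016.00 / 6608.00 = 51.15 in

X̄ = 44.78 in, Ȳ = 51.15 in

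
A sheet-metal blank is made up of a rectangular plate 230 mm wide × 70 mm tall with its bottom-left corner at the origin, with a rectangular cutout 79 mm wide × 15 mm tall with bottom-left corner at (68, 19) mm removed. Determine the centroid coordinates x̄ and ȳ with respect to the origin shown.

plate: A = 230 × 70 = 16100.00, centroid at (115.00, 35.00).
hole: A = −(79 × 15) = -1185.00, centroid at (107.50, 26.50).
ΣA = 14915.00 mm²
ΣAx̄ = (16100.00)(115.00) + (-1185.00)(107.50) = 1724112.50 mm³
ΣAȳ = (16100.00)(35.00) + (-1185.00)(26.50) = 532097.50 mm³
x̄ = 1724112.50 / 14915.00 = 115.60 mm
ȳ = 532097.50 / 14915.00 = 35.68 mm

x̄ = 115.60 mm, ȳ = 35.68 mm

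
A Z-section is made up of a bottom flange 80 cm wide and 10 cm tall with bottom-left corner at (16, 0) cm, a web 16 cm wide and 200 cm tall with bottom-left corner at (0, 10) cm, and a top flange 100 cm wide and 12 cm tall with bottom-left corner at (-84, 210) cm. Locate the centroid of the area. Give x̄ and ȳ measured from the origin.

bottom flange: A = 80 × 10 = 800.00, centroid at (56.00, 5.00).
web: A = 16 × 200 = 3200.00, centroid at (8.00, 110.00).
top flange: A = 100 × 12 = 1200.00, centroid at (-34.00, 216.00).
ΣA = 5200.00 cm²
ΣAx̄ = (800.00)(56.00) + (3200.00)(8.00) + (1200.00)(-34.00) = 29600.00 cm³
ΣAȳ = (800.00)(5.00) + (3200.00)(110.00) + (1200.00)(216.00) = 615200.00 cm³
x̄ = 29600.00 / 5200.00 = 5.69 cm
ȳ = 615200.00 / 5200.00 = 118.31 cm

x̄ = 5.69 cm, ȳ = 118.31 cm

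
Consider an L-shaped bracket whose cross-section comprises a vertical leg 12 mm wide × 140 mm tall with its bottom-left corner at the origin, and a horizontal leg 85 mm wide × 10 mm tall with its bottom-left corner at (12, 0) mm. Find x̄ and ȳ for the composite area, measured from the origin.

x̄ = 22.29 mm, ȳ = 48.16 mm

vertical leg: A = 12 × 140 = 1680.00, centroid at (6.00, 70.00).
horizontal leg: A = 85 × 10 = 850.00, centroid at (54.50, 5.00).
ΣA = 2530.00 mm²
ΣAx̄ = (1680.00)(6.00) + (850.00)(54.50) = 56405.00 mm³
ΣAȳ = (1680.00)(70.00) + (850.00)(5.00) = 121850.00 mm³
x̄ = 56405.00 / 2530.00 = 22.29 mm
ȳ = 121850.00 / 2530.00 = 48.16 mm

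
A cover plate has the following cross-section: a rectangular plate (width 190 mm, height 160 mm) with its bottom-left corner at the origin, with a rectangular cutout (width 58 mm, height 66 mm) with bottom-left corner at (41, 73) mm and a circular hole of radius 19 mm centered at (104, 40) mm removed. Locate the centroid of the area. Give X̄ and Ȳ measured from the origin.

Part | A | x̄ᵢ | ȳᵢ | A·x̄ᵢ | A·ȳᵢ
plate | 30400.00 | 95.00 | 80.00 | 2888000.00 | 2432000.00
hole 1 | -3828.00 | 70.00 | 106.00 | -267960.00 | -405768.00
hole 2 | -1134.11 | 104.00 | 40.00 | -117947.95 | -45364.60
Σ | 25437.89 |  |  | 2502092.05 | 1980867.40
X̄ = 2502092.05 / 25437.89 = 98.36 mm
Ȳ = 1980867.40 / 25437.89 = 77.87 mm

X̄ = 98.36 mm, Ȳ = 77.87 mm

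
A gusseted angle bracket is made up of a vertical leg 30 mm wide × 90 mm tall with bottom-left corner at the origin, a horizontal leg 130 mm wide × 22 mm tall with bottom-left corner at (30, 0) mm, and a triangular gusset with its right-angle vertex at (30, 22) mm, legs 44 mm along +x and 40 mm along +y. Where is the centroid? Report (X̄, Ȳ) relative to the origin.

X̄ = 54.58 mm, Ȳ = 28.58 mm

Part | A | x̄ᵢ | ȳᵢ | A·x̄ᵢ | A·ȳᵢ
vertical leg | 2700.00 | 15.00 | 45.00 | 40500.00 | 121500.00
horizontal leg | 2860.00 | 95.00 | 11.00 | 271700.00 | 31460.00
gusset | 880.00 | 44.67 | 35.33 | 39306.67 | 31093.33
Σ | 6440.00 |  |  | 351506.67 | 184053.33
X̄ = 351506.67 / 6440.00 = 54.58 mm
Ȳ = 184053.33 / 6440.00 = 28.58 mm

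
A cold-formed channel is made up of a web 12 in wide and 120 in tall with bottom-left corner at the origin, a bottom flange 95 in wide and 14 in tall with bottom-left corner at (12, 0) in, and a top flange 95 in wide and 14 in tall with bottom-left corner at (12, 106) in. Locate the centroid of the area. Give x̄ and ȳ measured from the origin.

web: A = 12 × 120 = 1440.00, centroid at (6.00, 60.00).
bottom flange: A = 95 × 14 = 1330.00, centroid at (59.50, 7.00).
top flange: A = 95 × 14 = 1330.00, centroid at (59.50, 113.00).
ΣA = 4100.00 in², ΣAx̄ = 166910.00 in³, ΣAȳ = 246000.00 in³.
x̄ = 166910.00/4100.00 = 40.71 in; ȳ = 246000.00/4100.00 = 60.00 in.

x̄ = 40.71 in, ȳ = 60.00 in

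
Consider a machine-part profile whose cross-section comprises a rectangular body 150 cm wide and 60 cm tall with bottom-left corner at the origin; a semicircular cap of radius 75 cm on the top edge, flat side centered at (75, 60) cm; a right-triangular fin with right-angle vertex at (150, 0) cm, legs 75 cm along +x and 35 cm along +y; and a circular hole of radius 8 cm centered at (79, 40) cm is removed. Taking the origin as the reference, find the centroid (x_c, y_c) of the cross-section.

x_c = 81.88 cm, y_c = 57.46 cm

rectangular body: A = 150 × 60 = 9000.00, centroid at (75.00, 30.00).
semicircular top: A = ½π·75² = 8835.73, centroid at (75.00, 91.83).
triangular fin: A = ½·75·35 = 1312.50, centroid at (175.00, 11.67).
hole: A = −π·8² = -201.06, centroid at (79.00, 40.00).
ΣA = 18947.17 cm², ΣAx_c = 1551483.31 cm³, ΣAy_c = 1088663.78 cm³.
x_c = 1551483.31/18947.17 = 81.88 cm; y_c = 1088663.78/18947.17 = 57.46 cm.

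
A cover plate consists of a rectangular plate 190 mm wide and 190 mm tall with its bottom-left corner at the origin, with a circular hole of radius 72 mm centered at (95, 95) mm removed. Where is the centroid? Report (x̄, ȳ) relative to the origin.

Part | A | x̄ᵢ | ȳᵢ | A·x̄ᵢ | A·ȳᵢ
plate | 36100.00 | 95.00 | 95.00 | 3429500.00 | 3429500.00
hole | -16286.02 | 95.00 | 95.00 | -1547171.55 | -1547171.55
Σ | 19813.98 |  |  | 1882328.45 | 1882328.45
x̄ = 1882328.45 / 19813.98 = 95.00 mm
ȳ = 1882328.45 / 19813.98 = 95.00 mm

x̄ = 95.00 mm, ȳ = 95.00 mm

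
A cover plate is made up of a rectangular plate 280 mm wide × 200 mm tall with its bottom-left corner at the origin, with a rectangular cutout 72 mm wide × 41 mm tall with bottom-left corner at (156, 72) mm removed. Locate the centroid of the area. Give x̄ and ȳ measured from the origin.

x̄ = 137.11 mm, ȳ = 100.42 mm

plate: A = 280 × 200 = 56000.00, centroid at (140.00, 100.00).
hole: A = −(72 × 41) = -2952.00, centroid at (192.00, 92.50).
ΣA = 53048.00 mm², ΣAx̄ = 7273216.00 mm³, ΣAȳ = 5326940.00 mm³.
x̄ = 7273216.00/53048.00 = 137.11 mm; ȳ = 5326940.00/53048.00 = 100.42 mm.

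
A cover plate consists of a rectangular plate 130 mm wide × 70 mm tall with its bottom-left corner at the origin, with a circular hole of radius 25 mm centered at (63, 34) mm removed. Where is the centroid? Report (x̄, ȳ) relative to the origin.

x̄ = 65.55 mm, ȳ = 35.28 mm

plate: A = 130 × 70 = 9100.00, centroid at (65.00, 35.00).
hole: A = −π·25² = -1963.50, centroid at (63.00, 34.00).
ΣA = 7136.50 mm²
ΣAx̄ = (9100.00)(65.00) + (-1963.50)(63.00) = 467799.79 mm³
ΣAȳ = (9100.00)(35.00) + (-1963.50)(34.00) = 251741.16 mm³
x̄ = 467799.79 / 7136.50 = 65.55 mm
ȳ = 251741.16 / 7136.50 = 35.28 mm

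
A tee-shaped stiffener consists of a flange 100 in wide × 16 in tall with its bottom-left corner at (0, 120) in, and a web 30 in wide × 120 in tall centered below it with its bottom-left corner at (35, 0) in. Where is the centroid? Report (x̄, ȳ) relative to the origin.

x̄ = 50.00 in, ȳ = 80.92 in

Part | A | x̄ᵢ | ȳᵢ | A·x̄ᵢ | A·ȳᵢ
web | 3600.00 | 50.00 | 60.00 | 180000.00 | 216000.00
flange | 1600.00 | 50.00 | 128.00 | 80000.00 | 204800.00
Σ | 5200.00 |  |  | 260000.00 | 420800.00
x̄ = 260000.00 / 5200.00 = 50.00 in
ȳ = 420800.00 / 5200.00 = 80.92 in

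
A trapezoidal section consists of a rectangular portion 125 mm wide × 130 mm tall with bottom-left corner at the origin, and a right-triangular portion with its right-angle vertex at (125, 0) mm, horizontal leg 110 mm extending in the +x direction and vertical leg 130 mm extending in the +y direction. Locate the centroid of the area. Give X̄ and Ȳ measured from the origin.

X̄ = 92.80 mm, Ȳ = 58.38 mm

rectangular portion: A = 125 × 130 = 16250.00, centroid at (62.50, 65.00).
triangular portion: A = ½·110·130 = 7150.00, centroid at (161.67, 43.33).
ΣA = 23400.00 mm²
ΣAX̄ = (16250.00)(62.50) + (7150.00)(161.67) = 2171541.67 mm³
ΣAȲ = (16250.00)(65.00) + (7150.00)(43.33) = 1366083.33 mm³
X̄ = 2171541.67 / 23400.00 = 92.80 mm
Ȳ = 1366083.33 / 23400.00 = 58.38 mm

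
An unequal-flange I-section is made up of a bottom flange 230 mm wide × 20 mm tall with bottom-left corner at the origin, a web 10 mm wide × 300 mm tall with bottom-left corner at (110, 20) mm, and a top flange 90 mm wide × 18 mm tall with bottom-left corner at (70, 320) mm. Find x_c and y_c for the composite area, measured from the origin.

Part | A | x̄ᵢ | ȳᵢ | A·x̄ᵢ | A·ȳᵢ
bottom flange | 4600.00 | 115.00 | 10.00 | 529000.00 | 46000.00
web | 3000.00 | 115.00 | 170.00 | 345000.00 | 510000.00
top flange | 1620.00 | 115.00 | 329.00 | 186300.00 | 532980.00
Σ | 9220.00 |  |  | 1060300.00 | 1088980.00
x_c = 1060300.00 / 9220.00 = 115.00 mm
y_c = 1088980.00 / 9220.00 = 118.11 mm

x_c = 115.00 mm, y_c = 118.11 mm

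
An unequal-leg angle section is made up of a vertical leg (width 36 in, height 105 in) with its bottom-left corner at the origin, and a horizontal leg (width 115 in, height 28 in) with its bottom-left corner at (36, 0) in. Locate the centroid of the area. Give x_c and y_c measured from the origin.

x_c = 52.73 in, y_c = 34.79 in

Part | A | x̄ᵢ | ȳᵢ | A·x̄ᵢ | A·ȳᵢ
vertical leg | 3780.00 | 18.00 | 52.50 | 68040.00 | 198450.00
horizontal leg | 3220.00 | 93.50 | 14.00 | 301070.00 | 45080.00
Σ | 7000.00 |  |  | 369110.00 | 243530.00
x_c = 369110.00 / 7000.00 = 52.73 in
y_c = 243530.00 / 7000.00 = 34.79 in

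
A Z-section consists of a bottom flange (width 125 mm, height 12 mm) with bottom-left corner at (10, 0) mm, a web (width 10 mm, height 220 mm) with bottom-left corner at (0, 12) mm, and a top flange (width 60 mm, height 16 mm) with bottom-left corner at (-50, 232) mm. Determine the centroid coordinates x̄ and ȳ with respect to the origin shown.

bottom flange: A = 125 × 12 = 1500.00, centroid at (72.50, 6.00).
web: A = 10 × 220 = 2200.00, centroid at (5.00, 122.00).
top flange: A = 60 × 16 = 960.00, centroid at (-20.00, 240.00).
ΣA = 4660.00 mm²
ΣAx̄ = (1500.00)(72.50) + (2200.00)(5.00) + (960.00)(-20.00) = 100550.00 mm³
ΣAȳ = (1500.00)(6.00) + (2200.00)(122.00) + (960.00)(240.00) = 507800.00 mm³
x̄ = 100550.00 / 4660.00 = 21.58 mm
ȳ = 507800.00 / 4660.00 = 108.97 mm

x̄ = 21.58 mm, ȳ = 108.97 mm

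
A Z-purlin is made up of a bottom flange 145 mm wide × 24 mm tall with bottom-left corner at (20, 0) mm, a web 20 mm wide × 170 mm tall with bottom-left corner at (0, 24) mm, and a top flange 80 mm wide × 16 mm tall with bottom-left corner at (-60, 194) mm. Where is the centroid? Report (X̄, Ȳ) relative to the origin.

X̄ = 40.48 mm, Ȳ = 82.22 mm

Part | A | x̄ᵢ | ȳᵢ | A·x̄ᵢ | A·ȳᵢ
bottom flange | 3480.00 | 92.50 | 12.00 | 321900.00 | 41760.00
web | 3400.00 | 10.00 | 109.00 | 34000.00 | 370600.00
top flange | 1280.00 | -20.00 | 202.00 | -25600.00 | 258560.00
Σ | 8160.00 |  |  | 330300.00 | 670920.00
X̄ = 330300.00 / 8160.00 = 40.48 mm
Ȳ = 670920.00 / 8160.00 = 82.22 mm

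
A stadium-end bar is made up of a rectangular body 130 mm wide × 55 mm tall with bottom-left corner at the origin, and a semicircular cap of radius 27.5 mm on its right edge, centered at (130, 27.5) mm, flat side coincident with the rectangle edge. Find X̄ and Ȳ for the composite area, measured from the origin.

Part | A | x̄ᵢ | ȳᵢ | A·x̄ᵢ | A·ȳᵢ
rectangular body | 7150.00 | 65.00 | 27.50 | 464750.00 | 196625.00
semicircular end | 1187.91 | 141.67 | 27.50 | 168293.50 | 32667.65
Σ | 8337.91 |  |  | 633043.50 | 229292.65
X̄ = 633043.50 / 8337.91 = 75.92 mm
Ȳ = 229292.65 / 8337.91 = 27.50 mm

X̄ = 75.92 mm, Ȳ = 27.50 mm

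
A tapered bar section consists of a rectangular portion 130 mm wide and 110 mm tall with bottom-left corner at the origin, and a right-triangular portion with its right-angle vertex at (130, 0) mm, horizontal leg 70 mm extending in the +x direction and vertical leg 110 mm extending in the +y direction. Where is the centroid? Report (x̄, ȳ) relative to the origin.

x̄ = 83.74 mm, ȳ = 51.11 mm

rectangular portion: A = 130 × 110 = 14300.00, centroid at (65.00, 55.00).
triangular portion: A = ½·70·110 = 3850.00, centroid at (153.33, 36.67).
ΣA = 18150.00 mm²
ΣAx̄ = (14300.00)(65.00) + (3850.00)(153.33) = 1519833.33 mm³
ΣAȳ = (14300.00)(55.00) + (3850.00)(36.67) = 927666.67 mm³
x̄ = 1519833.33 / 18150.00 = 83.74 mm
ȳ = 927666.67 / 18150.00 = 51.11 mm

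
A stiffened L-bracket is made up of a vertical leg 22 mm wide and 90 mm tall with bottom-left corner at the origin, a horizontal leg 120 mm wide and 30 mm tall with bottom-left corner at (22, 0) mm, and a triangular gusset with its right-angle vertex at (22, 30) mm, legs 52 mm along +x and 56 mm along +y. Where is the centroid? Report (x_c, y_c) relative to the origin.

vertical leg: A = 22 × 90 = 1980.00, centroid at (11.00, 45.00).
horizontal leg: A = 120 × 30 = 3600.00, centroid at (82.00, 15.00).
gusset: A = ½·52·56 = 1456.00, centroid at (39.33, 48.67).
ΣA = 7036.00 mm², ΣAx_c = 374249.33 mm³, ΣAy_c = 213958.67 mm³.
x_c = 374249.33/7036.00 = 53.19 mm; y_c = 213958.67/7036.00 = 30.41 mm.

x_c = 53.19 mm, y_c = 30.41 mm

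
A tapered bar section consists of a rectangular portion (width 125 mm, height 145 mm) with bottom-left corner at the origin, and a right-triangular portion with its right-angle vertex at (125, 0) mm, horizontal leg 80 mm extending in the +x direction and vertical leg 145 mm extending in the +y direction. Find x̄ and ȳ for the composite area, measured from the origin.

x̄ = 84.12 mm, ȳ = 66.64 mm

Part | A | x̄ᵢ | ȳᵢ | A·x̄ᵢ | A·ȳᵢ
rectangular portion | 18125.00 | 62.50 | 72.50 | 1132812.50 | 1314062.50
triangular portion | 5800.00 | 151.67 | 48.33 | 879666.67 | 280333.33
Σ | 23925.00 |  |  | 2012479.17 | 1594395.83
x̄ = 2012479.17 / 23925.00 = 84.12 mm
ȳ = 1594395.83 / 23925.00 = 66.64 mm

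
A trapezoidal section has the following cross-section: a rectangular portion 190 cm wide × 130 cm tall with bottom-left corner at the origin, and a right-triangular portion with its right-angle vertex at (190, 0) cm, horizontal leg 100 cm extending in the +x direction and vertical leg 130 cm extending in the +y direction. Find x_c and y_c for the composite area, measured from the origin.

rectangular portion: A = 190 × 130 = 24700.00, centroid at (95.00, 65.00).
triangular portion: A = ½·100·130 = 6500.00, centroid at (223.33, 43.33).
ΣA = 31200.00 cm²
ΣAx_c = (24700.00)(95.00) + (6500.00)(223.33) = 3798166.67 cm³
ΣAy_c = (24700.00)(65.00) + (6500.00)(43.33) = 1887166.67 cm³
x_c = 3798166.67 / 31200.00 = 121.74 cm
y_c = 1887166.67 / 31200.00 = 60.49 cm

x_c = 121.74 cm, y_c = 60.49 cm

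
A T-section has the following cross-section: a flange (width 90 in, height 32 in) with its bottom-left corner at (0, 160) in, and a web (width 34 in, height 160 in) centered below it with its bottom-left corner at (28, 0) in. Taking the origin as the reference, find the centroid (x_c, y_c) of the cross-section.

web: A = 34 × 160 = 5440.00, centroid at (45.00, 80.00).
flange: A = 90 × 32 = 2880.00, centroid at (45.00, 176.00).
ΣA = 8320.00 in²
ΣAx_c = (5440.00)(45.00) + (2880.00)(45.00) = 374400.00 in³
ΣAy_c = (5440.00)(80.00) + (2880.00)(176.00) = 942080.00 in³
x_c = 374400.00 / 8320.00 = 45.00 in
y_c = 942080.00 / 8320.00 = 113.23 in

x_c = 45.00 in, y_c = 113.23 in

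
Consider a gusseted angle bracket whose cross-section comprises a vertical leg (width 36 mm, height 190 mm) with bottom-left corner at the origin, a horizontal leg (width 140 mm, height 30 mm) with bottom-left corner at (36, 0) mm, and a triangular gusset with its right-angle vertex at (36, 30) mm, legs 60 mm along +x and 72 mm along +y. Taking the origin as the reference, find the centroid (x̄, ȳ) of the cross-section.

vertical leg: A = 36 × 190 = 6840.00, centroid at (18.00, 95.00).
horizontal leg: A = 140 × 30 = 4200.00, centroid at (106.00, 15.00).
gusset: A = ½·60·72 = 2160.00, centroid at (56.00, 54.00).
ΣA = 13200.00 mm²
ΣAx̄ = (6840.00)(18.00) + (4200.00)(106.00) + (2160.00)(56.00) = 689280.00 mm³
ΣAȳ = (6840.00)(95.00) + (4200.00)(15.00) + (2160.00)(54.00) = 829440.00 mm³
x̄ = 689280.00 / 13200.00 = 52.22 mm
ȳ = 829440.00 / 13200.00 = 62.84 mm

x̄ = 52.22 mm, ȳ = 62.84 mm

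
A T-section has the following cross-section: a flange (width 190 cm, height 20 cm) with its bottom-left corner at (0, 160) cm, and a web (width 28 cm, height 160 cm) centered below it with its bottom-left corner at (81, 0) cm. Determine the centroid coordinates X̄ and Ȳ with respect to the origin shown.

Part | A | x̄ᵢ | ȳᵢ | A·x̄ᵢ | A·ȳᵢ
web | 4480.00 | 95.00 | 80.00 | 425600.00 | 358400.00
flange | 3800.00 | 95.00 | 170.00 | 361000.00 | 646000.00
Σ | 8280.00 |  |  | 786600.00 | 1004400.00
X̄ = 786600.00 / 8280.00 = 95.00 cm
Ȳ = 1004400.00 / 8280.00 = 121.30 cm

X̄ = 95.00 cm, Ȳ = 121.30 cm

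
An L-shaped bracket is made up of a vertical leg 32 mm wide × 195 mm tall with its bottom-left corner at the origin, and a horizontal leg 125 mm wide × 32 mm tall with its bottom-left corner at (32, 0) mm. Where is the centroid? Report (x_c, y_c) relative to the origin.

Part | A | x̄ᵢ | ȳᵢ | A·x̄ᵢ | A·ȳᵢ
vertical leg | 6240.00 | 16.00 | 97.50 | 99840.00 | 608400.00
horizontal leg | 4000.00 | 94.50 | 16.00 | 378000.00 | 64000.00
Σ | 10240.00 |  |  | 477840.00 | 672400.00
x_c = 477840.00 / 10240.00 = 46.66 mm
y_c = 672400.00 / 10240.00 = 65.66 mm

x_c = 46.66 mm, y_c = 65.66 mm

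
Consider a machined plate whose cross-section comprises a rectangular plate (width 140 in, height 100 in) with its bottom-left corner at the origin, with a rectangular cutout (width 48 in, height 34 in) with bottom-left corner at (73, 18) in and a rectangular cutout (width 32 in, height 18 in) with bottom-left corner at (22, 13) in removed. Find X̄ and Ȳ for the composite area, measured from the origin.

plate: A = 140 × 100 = 14000.00, centroid at (70.00, 50.00).
hole 1: A = −(48 × 34) = -1632.00, centroid at (97.00, 35.00).
hole 2: A = −(32 × 18) = -576.00, centroid at (38.00, 22.00).
ΣA = 11792.00 in²
ΣAX̄ = (14000.00)(70.00) + (-1632.00)(97.00) + (-576.00)(38.00) = 799808.00 in³
ΣAȲ = (14000.00)(50.00) + (-1632.00)(35.00) + (-576.00)(22.00) = 630208.00 in³
X̄ = 799808.00 / 11792.00 = 67.83 in
Ȳ = 630208.00 / 11792.00 = 53.44 in

X̄ = 67.83 in, Ȳ = 53.44 in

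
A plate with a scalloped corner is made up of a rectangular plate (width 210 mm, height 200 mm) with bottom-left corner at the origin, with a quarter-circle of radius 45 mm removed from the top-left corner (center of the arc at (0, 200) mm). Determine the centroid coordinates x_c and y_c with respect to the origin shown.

x_c = 108.38 mm, y_c = 96.82 mm

plate: A = 210 × 200 = 42000.00, centroid at (105.00, 100.00).
removed quarter-circle: A = −¼π·45² = -1590.43, centroid at (19.10, 180.90).
ΣA = 40409.57 mm²
ΣAx_c = (42000.00)(105.00) + (-1590.43)(19.10) = 4379625.00 mm³
ΣAy_c = (42000.00)(100.00) + (-1590.43)(180.90) = 3912288.74 mm³
x_c = 4379625.00 / 40409.57 = 108.38 mm
y_c = 3912288.74 / 40409.57 = 96.82 mm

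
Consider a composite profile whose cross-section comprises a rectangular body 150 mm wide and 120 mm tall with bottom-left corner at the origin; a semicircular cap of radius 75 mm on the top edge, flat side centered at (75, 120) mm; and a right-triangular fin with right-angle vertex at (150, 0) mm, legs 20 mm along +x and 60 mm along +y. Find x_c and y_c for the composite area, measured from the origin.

rectangular body: A = 150 × 120 = 18000.00, centroid at (75.00, 60.00).
semicircular top: A = ½π·75² = 8835.73, centroid at (75.00, 151.83).
triangular fin: A = ½·20·60 = 600.00, centroid at (156.67, 20.00).
ΣA = 27435.73 mm²
ΣAx_c = (18000.00)(75.00) + (8835.73)(75.00) + (600.00)(156.67) = 2106679.70 mm³
ΣAy_c = (18000.00)(60.00) + (8835.73)(151.83) + (600.00)(20.00) = 2433537.52 mm³
x_c = 2106679.70 / 27435.73 = 76.79 mm
y_c = 2433537.52 / 27435.73 = 88.70 mm

x_c = 76.79 mm, y_c = 88.70 mm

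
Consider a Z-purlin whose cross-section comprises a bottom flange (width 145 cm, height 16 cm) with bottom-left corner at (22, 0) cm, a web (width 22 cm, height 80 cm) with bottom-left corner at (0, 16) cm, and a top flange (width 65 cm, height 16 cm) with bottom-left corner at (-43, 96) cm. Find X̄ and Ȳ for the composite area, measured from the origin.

bottom flange: A = 145 × 16 = 2320.00, centroid at (94.50, 8.00).
web: A = 22 × 80 = 1760.00, centroid at (11.00, 56.00).
top flange: A = 65 × 16 = 1040.00, centroid at (-10.50, 104.00).
ΣA = 5120.00 cm²
ΣAX̄ = (2320.00)(94.50) + (1760.00)(11.00) + (1040.00)(-10.50) = 227680.00 cm³
ΣAȲ = (2320.00)(8.00) + (1760.00)(56.00) + (1040.00)(104.00) = 225280.00 cm³
X̄ = 227680.00 / 5120.00 = 44.47 cm
Ȳ = 225280.00 / 5120.00 = 44.00 cm

X̄ = 44.47 cm, Ȳ = 44.00 cm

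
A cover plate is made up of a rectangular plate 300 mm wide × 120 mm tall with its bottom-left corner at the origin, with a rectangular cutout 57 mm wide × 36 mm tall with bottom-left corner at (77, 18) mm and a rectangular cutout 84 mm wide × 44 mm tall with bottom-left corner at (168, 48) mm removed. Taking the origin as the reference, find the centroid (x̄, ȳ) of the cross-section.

plate: A = 300 × 120 = 36000.00, centroid at (150.00, 60.00).
hole 1: A = −(57 × 36) = -2052.00, centroid at (105.50, 36.00).
hole 2: A = −(84 × 44) = -3696.00, centroid at (210.00, 70.00).
ΣA = 30252.00 mm²
ΣAx̄ = (36000.00)(150.00) + (-2052.00)(105.50) + (-3696.00)(210.00) = 4407354.00 mm³
ΣAȳ = (36000.00)(60.00) + (-2052.00)(36.00) + (-3696.00)(70.00) = 1827408.00 mm³
x̄ = 4407354.00 / 30252.00 = 145.69 mm
ȳ = 1827408.00 / 30252.00 = 60.41 mm

x̄ = 145.69 mm, ȳ = 60.41 mm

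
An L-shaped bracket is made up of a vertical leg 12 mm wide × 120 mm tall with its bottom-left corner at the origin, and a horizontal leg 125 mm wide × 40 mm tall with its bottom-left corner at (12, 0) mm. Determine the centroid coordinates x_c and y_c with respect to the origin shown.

vertical leg: A = 12 × 120 = 1440.00, centroid at (6.00, 60.00).
horizontal leg: A = 125 × 40 = 5000.00, centroid at (74.50, 20.00).
ΣA = 6440.00 mm², ΣAx_c = 381140.00 mm³, ΣAy_c = 186400.00 mm³.
x_c = 381140.00/6440.00 = 59.18 mm; y_c = 186400.00/6440.00 = 28.94 mm.

x_c = 59.18 mm, y_c = 28.94 mm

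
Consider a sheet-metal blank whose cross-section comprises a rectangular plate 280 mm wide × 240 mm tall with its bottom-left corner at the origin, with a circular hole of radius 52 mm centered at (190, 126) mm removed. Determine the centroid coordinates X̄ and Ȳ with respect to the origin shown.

X̄ = 132.76 mm, Ȳ = 119.13 mm

plate: A = 280 × 240 = 67200.00, centroid at (140.00, 120.00).
hole: A = −π·52² = -8494.87, centroid at (190.00, 126.00).
ΣA = 58705.13 mm², ΣAX̄ = 7793975.36 mm³, ΣAȲ = 6993646.82 mm³.
X̄ = 7793975.36/58705.13 = 132.76 mm; Ȳ = 6993646.82/58705.13 = 119.13 mm.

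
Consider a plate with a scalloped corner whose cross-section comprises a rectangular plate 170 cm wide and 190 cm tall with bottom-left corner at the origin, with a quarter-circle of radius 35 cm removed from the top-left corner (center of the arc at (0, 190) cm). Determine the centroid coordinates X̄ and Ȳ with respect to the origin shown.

X̄ = 87.15 cm, Ȳ = 92.54 cm

plate: A = 170 × 190 = 32300.00, centroid at (85.00, 95.00).
removed quarter-circle: A = −¼π·35² = -962.11, centroid at (14.85, 175.15).
ΣA = 31337.89 cm², ΣAX̄ = 2731208.33 cm³, ΣAȲ = 2899990.24 cm³.
X̄ = 2731208.33/31337.89 = 87.15 cm; Ȳ = 2899990.24/31337.89 = 92.54 cm.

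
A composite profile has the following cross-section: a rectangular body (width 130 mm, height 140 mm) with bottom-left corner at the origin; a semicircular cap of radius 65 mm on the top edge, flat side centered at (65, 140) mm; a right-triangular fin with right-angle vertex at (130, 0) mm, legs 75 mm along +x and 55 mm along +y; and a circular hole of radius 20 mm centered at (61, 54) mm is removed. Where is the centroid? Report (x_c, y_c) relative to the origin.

Part | A | x̄ᵢ | ȳᵢ | A·x̄ᵢ | A·ȳᵢ
rectangular body | 18200.00 | 65.00 | 70.00 | 1183000.00 | 1274000.00
semicircular top | 6636.61 | 65.00 | 167.59 | 431379.94 | 1112209.36
triangular fin | 2062.50 | 155.00 | 18.33 | 319687.50 | 37812.50
hole | -1256.64 | 61.00 | 54.00 | -76654.86 | -67858.40
Σ | 25642.48 |  |  | 1857412.58 | 2356163.46
x_c = 1857412.58 / 25642.48 = 72.43 mm
y_c = 2356163.46 / 25642.48 = 91.89 mm

x_c = 72.43 mm, y_c = 91.89 mm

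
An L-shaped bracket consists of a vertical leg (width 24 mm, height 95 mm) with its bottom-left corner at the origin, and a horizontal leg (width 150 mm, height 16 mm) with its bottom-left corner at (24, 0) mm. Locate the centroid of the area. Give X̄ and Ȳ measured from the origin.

X̄ = 56.62 mm, Ȳ = 27.24 mm

Part | A | x̄ᵢ | ȳᵢ | A·x̄ᵢ | A·ȳᵢ
vertical leg | 2280.00 | 12.00 | 47.50 | 27360.00 | 108300.00
horizontal leg | 2400.00 | 99.00 | 8.00 | 237600.00 | 19200.00
Σ | 4680.00 |  |  | 264960.00 | 127500.00
X̄ = 264960.00 / 4680.00 = 56.62 mm
Ȳ = 127500.00 / 4680.00 = 27.24 mm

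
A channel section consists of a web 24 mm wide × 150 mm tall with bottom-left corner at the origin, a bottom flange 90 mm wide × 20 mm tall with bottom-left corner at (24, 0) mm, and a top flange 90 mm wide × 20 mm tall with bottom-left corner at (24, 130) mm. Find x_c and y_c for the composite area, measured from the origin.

x_c = 40.50 mm, y_c = 75.00 mm

web: A = 24 × 150 = 3600.00, centroid at (12.00, 75.00).
bottom flange: A = 90 × 20 = 1800.00, centroid at (69.00, 10.00).
top flange: A = 90 × 20 = 1800.00, centroid at (69.00, 140.00).
ΣA = 7200.00 mm², ΣAx_c = 291600.00 mm³, ΣAy_c = 540000.00 mm³.
x_c = 291600.00/7200.00 = 40.50 mm; y_c = 540000.00/7200.00 = 75.00 mm.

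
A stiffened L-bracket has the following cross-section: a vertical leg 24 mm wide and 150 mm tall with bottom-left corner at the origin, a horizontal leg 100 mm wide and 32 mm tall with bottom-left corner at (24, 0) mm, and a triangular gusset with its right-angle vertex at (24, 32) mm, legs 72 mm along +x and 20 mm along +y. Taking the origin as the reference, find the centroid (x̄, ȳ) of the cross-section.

Part | A | x̄ᵢ | ȳᵢ | A·x̄ᵢ | A·ȳᵢ
vertical leg | 3600.00 | 12.00 | 75.00 | 43200.00 | 270000.00
horizontal leg | 3200.00 | 74.00 | 16.00 | 236800.00 | 51200.00
gusset | 720.00 | 48.00 | 38.67 | 34560.00 | 27840.00
Σ | 7520.00 |  |  | 314560.00 | 349040.00
x̄ = 314560.00 / 7520.00 = 41.83 mm
ȳ = 349040.00 / 7520.00 = 46.41 mm

x̄ = 41.83 mm, ȳ = 46.41 mm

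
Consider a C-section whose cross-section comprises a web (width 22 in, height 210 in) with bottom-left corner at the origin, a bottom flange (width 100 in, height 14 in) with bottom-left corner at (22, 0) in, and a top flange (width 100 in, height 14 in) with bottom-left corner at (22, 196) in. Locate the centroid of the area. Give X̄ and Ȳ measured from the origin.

Part | A | x̄ᵢ | ȳᵢ | A·x̄ᵢ | A·ȳᵢ
web | 4620.00 | 11.00 | 105.00 | 50820.00 | 485100.00
bottom flange | 1400.00 | 72.00 | 7.00 | 100800.00 | 9800.00
top flange | 1400.00 | 72.00 | 203.00 | 100800.00 | 284200.00
Σ | 7420.00 |  |  | 252420.00 | 779100.00
X̄ = 252420.00 / 7420.00 = 34.02 in
Ȳ = 779100.00 / 7420.00 = 105.00 in

X̄ = 34.02 in, Ȳ = 105.00 in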